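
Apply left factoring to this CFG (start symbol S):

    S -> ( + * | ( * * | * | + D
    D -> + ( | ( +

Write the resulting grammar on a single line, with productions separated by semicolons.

S -> * | + D | ( S'; D -> + ( | ( +; S' -> + * | * *

S has alternatives sharing prefix '(': factor to S → ( S' with S' → + * | * *.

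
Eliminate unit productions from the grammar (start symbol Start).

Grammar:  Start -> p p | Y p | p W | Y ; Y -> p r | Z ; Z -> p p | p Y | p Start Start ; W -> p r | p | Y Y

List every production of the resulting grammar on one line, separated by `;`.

Start -> p p | p Y | p Start Start | Y p | p W | p r; Y -> p p | p Y | p Start Start | p r; Z -> p p | p Y | p Start Start; W -> p r | p | Y Y

Unit pairs: Start ⇒* {Y, Z}; Y ⇒* {Z}.
For every A with A ⇒* B via unit rules, add B's non-unit alternatives to A; then delete every rule of the form X → Y.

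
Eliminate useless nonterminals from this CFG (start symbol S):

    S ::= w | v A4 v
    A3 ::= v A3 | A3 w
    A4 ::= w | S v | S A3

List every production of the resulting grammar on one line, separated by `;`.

Generating nonterminals: {A4, S}.
Reachable from S after that: {A4, S}.
Removed useless symbols: {A3} and every production mentioning them.

S ::= w | v A4 v; A4 ::= w | S v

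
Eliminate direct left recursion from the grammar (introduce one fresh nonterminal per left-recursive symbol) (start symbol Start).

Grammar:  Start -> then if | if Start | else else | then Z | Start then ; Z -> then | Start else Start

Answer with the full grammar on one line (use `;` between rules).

Start is directly left-recursive.
For Start: α = {then}, β = {then if, if Start, else else, then Z}. Rewrite as Start → β Start1 and Start1 → α Start1 | ε.

Start -> then if Start1 | if Start Start1 | else else Start1 | then Z Start1; Z -> then | Start else Start; Start1 -> then Start1 | ε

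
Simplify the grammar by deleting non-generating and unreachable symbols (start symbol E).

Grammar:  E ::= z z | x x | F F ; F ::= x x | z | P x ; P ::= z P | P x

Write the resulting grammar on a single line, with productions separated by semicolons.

E ::= z z | x x | F F; F ::= x x | z

Generating nonterminals: {E, F}.
Reachable from E after that: {E, F}.
Removed useless symbols: {P} and every production mentioning them.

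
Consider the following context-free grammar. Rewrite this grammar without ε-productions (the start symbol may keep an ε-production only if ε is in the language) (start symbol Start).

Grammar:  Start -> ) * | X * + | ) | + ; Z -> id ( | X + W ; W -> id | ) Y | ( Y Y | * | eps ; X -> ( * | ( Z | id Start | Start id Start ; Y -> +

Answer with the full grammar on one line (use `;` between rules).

Nullable nonterminals: {W}.
ε ∉ L(G), so no ε-production is kept.
Add the nullable-subset variants: Z → X + W gives X + W | X +.

Start -> ) * | X * + | ) | +; Z -> id ( | X + W | X +; W -> id | ) Y | ( Y Y | *; X -> ( * | ( Z | id Start | Start id Start; Y -> +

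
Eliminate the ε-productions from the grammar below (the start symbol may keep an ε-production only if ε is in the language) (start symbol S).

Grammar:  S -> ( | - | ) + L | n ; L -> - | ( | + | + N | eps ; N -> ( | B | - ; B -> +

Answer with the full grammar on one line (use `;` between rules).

Nullable nonterminals: {L}.
ε ∉ L(G), so no ε-production is kept.
Expand every rule over subsets of its nullable positions: S → ) + L gives ) + L | ) +.

S -> ( | - | ) + L | ) + | n; L -> - | ( | + | + N; N -> ( | B | -; B -> +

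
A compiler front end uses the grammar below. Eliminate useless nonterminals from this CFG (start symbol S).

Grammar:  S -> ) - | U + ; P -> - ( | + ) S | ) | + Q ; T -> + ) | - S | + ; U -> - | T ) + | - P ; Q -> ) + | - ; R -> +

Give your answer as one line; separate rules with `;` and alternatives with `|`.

S -> ) - | U +; P -> - ( | + ) S | ) | + Q; T -> + ) | - S | +; U -> - | T ) + | - P; Q -> ) + | -

Generating nonterminals: {P, Q, R, S, T, U}.
Reachable from S after that: {P, Q, S, T, U}.
Removed useless symbols: {R} and every production mentioning them.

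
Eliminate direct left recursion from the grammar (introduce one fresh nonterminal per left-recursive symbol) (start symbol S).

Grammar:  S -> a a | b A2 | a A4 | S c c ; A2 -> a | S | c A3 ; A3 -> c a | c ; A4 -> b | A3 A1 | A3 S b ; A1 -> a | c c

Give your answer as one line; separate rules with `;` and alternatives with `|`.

S -> a a S' | b A2 S' | a A4 S'; A2 -> a | S | c A3; A3 -> c a | c; A4 -> b | A3 A1 | A3 S b; A1 -> a | c c; S' -> c c S' | ε

S is directly left-recursive.
For S: α = {c c}, β = {a a, b A2, a A4}. Rewrite as S → β S' and S' → α S' | ε.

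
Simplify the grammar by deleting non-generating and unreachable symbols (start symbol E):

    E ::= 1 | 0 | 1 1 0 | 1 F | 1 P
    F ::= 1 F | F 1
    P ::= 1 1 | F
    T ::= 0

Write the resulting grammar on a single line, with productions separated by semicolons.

Generating nonterminals: {E, P, T}.
Reachable from E after that: {E, P}.
Removed useless symbols: {F, T} and every production mentioning them.

E ::= 1 | 0 | 1 1 0 | 1 P; P ::= 1 1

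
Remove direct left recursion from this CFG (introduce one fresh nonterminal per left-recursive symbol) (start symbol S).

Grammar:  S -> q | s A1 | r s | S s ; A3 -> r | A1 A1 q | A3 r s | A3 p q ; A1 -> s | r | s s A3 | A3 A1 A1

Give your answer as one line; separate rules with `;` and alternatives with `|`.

S -> q S' | s A1 S' | r s S'; A3 -> r A3' | A1 A1 q A3'; A1 -> s | r | s s A3 | A3 A1 A1; S' -> s S' | eps; A3' -> r s A3' | p q A3' | eps

Left recursion appears on S, A3.
For S: α = {s}, β = {q, s A1, r s}. Rewrite as S → β S' and S' → α S' | ε.
For A3: α = {r s, p q}, β = {r, A1 A1 q}. Rewrite as A3 → β A3' and A3' → α A3' | ε.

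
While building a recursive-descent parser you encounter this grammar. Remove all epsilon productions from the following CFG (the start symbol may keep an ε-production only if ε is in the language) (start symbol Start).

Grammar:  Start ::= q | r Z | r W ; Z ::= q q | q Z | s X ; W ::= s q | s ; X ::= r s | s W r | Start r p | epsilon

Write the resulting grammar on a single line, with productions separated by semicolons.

Nullable nonterminals: {X}.
ε ∉ L(G), so no ε-production is kept.
For each production, add variants omitting each subset of nullable occurrences: Z → s X gives s X | s.

Start ::= q | r Z | r W; Z ::= q q | q Z | s X | s; W ::= s q | s; X ::= r s | s W r | Start r p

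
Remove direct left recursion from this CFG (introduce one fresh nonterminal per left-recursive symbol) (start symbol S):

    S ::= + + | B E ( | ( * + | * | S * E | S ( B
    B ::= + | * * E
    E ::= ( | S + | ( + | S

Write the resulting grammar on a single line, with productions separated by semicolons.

Left recursion appears on S.
For S: α = {* E, ( B}, β = {+ +, B E (, ( * +, *}. Rewrite as S → β S' and S' → α S' | ε.

S ::= + + S' | B E ( S' | ( * + S' | * S'; B ::= + | * * E; E ::= ( | S + | ( + | S; S' ::= * E S' | ( B S' | ε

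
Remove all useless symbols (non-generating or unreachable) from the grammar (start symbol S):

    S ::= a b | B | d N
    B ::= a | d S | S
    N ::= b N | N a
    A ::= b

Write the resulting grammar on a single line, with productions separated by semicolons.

S ::= a b | B; B ::= a | d S | S

Generating nonterminals: {A, B, S}.
Reachable from S after that: {B, S}.
Removed useless symbols: {A, N} and every production mentioning them.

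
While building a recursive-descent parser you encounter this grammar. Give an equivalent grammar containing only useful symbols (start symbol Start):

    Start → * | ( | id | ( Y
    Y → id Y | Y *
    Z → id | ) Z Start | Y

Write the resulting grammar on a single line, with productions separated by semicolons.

Start → * | ( | id

Generating nonterminals: {Start, Z}.
Reachable from Start after that: {Start}.
Removed useless symbols: {Y, Z} and every production mentioning them.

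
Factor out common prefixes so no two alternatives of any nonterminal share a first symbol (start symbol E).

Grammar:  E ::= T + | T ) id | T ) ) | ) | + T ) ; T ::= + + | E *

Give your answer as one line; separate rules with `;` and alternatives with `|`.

E has alternatives sharing prefix 'T': factor to E → T E' with E' → + | ) id | ) ).
E' has alternatives sharing prefix ')': factor to E' → ) E'' with E'' → id | ).

E ::= ) | + T ) | T E'; T ::= + + | E *; E' ::= + | ) E''; E'' ::= id | )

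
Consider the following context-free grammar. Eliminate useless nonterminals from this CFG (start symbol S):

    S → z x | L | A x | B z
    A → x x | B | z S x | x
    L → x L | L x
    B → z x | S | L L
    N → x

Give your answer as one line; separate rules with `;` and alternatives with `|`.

S → z x | A x | B z; A → x x | B | z S x | x; B → z x | S

Generating nonterminals: {A, B, N, S}.
Reachable from S after that: {A, B, S}.
Removed useless symbols: {L, N} and every production mentioning them.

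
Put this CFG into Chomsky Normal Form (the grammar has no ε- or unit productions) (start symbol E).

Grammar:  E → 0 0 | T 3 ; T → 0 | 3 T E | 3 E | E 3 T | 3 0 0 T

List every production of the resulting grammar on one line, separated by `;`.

Introduce a nonterminal for each terminal appearing in a rule of length ≥ 2: X1 → 0, X2 → 3.
Binarize each right-hand side of length ≥ 3 by chaining fresh nonterminals (Y1, Y2, …): affected rules were T → X2 T E; T → E X2 T; T → X2 X1 X1 T.

E → X1 X1 | T X2; T → 0 | X2 Y1 | X2 E | E Y2 | X2 Y3; X1 → 0; X2 → 3; Y1 → T E; Y2 → X2 T; Y3 → X1 Y4; Y4 → X1 T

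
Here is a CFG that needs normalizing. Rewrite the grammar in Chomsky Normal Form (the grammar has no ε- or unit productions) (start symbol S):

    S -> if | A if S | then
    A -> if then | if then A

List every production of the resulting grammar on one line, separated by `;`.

S -> if | A Y1 | then; A -> X1 X2 | X1 Y2; X1 -> if; X2 -> then; Y1 -> X1 S; Y2 -> X2 A

Introduce a nonterminal for each terminal appearing in a rule of length ≥ 2: X1 → if, X2 → then.
Binarize each right-hand side of length ≥ 3 by chaining fresh nonterminals (Y1, Y2, …): affected rules were S → A X1 S; A → X1 X2 A.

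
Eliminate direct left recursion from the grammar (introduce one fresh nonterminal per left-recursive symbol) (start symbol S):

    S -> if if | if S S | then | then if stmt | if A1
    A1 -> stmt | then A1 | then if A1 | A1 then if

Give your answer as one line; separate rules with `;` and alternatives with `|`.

Directly left-recursive nonterminal: A1.
For A1: α = {then if}, β = {stmt, then A1, then if A1}. Rewrite as A1 → β A1' and A1' → α A1' | ε.

S -> if if | if S S | then | then if stmt | if A1; A1 -> stmt A1' | then A1 A1' | then if A1 A1'; A1' -> then if A1' | ε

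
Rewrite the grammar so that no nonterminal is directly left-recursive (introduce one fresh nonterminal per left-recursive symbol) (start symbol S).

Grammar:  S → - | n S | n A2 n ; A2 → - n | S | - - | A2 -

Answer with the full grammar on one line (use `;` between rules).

Directly left-recursive nonterminal: A2.
For A2: α = {-}, β = {- n, S, - -}. Rewrite as A2 → β A2' and A2' → α A2' | ε.

S → - | n S | n A2 n; A2 → - n A2' | S A2' | - - A2'; A2' → - A2' | ε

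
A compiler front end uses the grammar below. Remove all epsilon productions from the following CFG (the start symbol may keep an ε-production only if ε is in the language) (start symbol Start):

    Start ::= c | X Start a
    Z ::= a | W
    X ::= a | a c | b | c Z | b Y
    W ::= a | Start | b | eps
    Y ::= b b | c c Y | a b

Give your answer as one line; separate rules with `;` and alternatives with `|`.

Start ::= c | X Start a; Z ::= a | W; X ::= a | a c | b | c Z | c | b Y; W ::= a | Start | b; Y ::= b b | c c Y | a b

Nullable set = {W, Z}.
ε ∉ L(G), so no ε-production is kept.
Expand every rule over subsets of its nullable positions: X → c Z gives c Z | c.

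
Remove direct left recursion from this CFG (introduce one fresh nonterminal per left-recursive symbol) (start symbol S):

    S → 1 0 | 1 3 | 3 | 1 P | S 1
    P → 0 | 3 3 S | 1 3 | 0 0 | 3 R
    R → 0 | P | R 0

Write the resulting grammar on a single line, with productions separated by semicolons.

S → 1 0 S' | 1 3 S' | 3 S' | 1 P S'; P → 0 | 3 3 S | 1 3 | 0 0 | 3 R; R → 0 R' | P R'; S' → 1 S' | ε; R' → 0 R' | ε

S, R are directly left-recursive.
For S: α = {1}, β = {1 0, 1 3, 3, 1 P}. Rewrite as S → β S' and S' → α S' | ε.
For R: α = {0}, β = {0, P}. Rewrite as R → β R' and R' → α R' | ε.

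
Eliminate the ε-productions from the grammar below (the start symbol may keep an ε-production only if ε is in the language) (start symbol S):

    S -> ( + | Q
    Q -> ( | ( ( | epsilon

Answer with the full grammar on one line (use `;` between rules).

S -> ( + | Q | ε; Q -> ( | ( (

The nullable symbols are {Q, S}.
ε ∈ L(G) since S is nullable, so keep S → ε.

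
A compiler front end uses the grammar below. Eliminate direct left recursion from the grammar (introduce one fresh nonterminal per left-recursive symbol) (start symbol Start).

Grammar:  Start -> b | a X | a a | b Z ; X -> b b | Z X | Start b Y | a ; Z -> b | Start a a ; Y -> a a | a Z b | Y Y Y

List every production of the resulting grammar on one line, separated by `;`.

Directly left-recursive nonterminal: Y.
For Y: α = {Y Y}, β = {a a, a Z b}. Rewrite as Y → β Y1 and Y1 → α Y1 | ε.

Start -> b | a X | a a | b Z; X -> b b | Z X | Start b Y | a; Z -> b | Start a a; Y -> a a Y1 | a Z b Y1; Y1 -> Y Y Y1 | ε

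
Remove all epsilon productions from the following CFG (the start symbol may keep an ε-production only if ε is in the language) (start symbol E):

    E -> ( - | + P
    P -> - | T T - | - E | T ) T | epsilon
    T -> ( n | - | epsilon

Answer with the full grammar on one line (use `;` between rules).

E -> ( - | + P | +; P -> - | T T - | T - | - E | T ) T | T ) | ) T | ); T -> ( n | -

Nullable nonterminals: {P, T}.
ε ∉ L(G), so no ε-production is kept.
Expand every rule over subsets of its nullable positions: E → + P gives + P | +. P → T T - gives T T - | T -. P → T ) T gives T ) T | T ) | ) T | ).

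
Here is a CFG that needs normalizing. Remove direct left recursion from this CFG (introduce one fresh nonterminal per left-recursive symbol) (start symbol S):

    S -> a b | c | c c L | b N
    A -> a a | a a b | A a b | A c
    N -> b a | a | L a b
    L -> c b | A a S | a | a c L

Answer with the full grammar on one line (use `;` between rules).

Left recursion appears on A.
For A: α = {a b, c}, β = {a a, a a b}. Rewrite as A → β A' and A' → α A' | ε.

S -> a b | c | c c L | b N; A -> a a A' | a a b A'; N -> b a | a | L a b; L -> c b | A a S | a | a c L; A' -> a b A' | c A' | ε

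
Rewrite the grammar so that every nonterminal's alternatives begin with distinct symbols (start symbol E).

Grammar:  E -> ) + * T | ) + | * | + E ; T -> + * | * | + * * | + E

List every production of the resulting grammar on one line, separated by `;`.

E -> * | + E | ) + E'; T -> * | + T'; E' -> * T | eps; T' -> E | * T''; T'' -> eps | *

E has alternatives sharing prefix ') +': factor to E → ) + E' with E' → * T | ε.
T has alternatives sharing prefix '+': factor to T → + T' with T' → * | * * | E.
T' has alternatives sharing prefix '*': factor to T' → * T'' with T'' → ε | *.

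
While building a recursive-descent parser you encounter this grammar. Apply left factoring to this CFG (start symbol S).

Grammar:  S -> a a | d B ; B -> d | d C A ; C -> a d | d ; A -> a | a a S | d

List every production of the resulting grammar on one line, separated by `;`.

B has alternatives sharing prefix 'd': factor to B → d B' with B' → ε | C A.
A has alternatives sharing prefix 'a': factor to A → a A' with A' → ε | a S.

S -> a a | d B; B -> d B'; C -> a d | d; A -> d | a A'; B' -> ε | C A; A' -> ε | a S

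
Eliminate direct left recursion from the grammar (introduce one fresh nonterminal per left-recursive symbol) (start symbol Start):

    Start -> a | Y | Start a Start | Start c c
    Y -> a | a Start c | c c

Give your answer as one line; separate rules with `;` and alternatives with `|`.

Start -> a Start1 | Y Start1; Y -> a | a Start c | c c; Start1 -> a Start Start1 | c c Start1 | ε

Directly left-recursive nonterminal: Start.
For Start: α = {a Start, c c}, β = {a, Y}. Rewrite as Start → β Start1 and Start1 → α Start1 | ε.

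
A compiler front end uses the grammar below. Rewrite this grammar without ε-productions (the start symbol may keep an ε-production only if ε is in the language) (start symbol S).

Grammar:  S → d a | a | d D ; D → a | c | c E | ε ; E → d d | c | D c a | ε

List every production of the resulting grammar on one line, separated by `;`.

S → d a | a | d D | d; D → a | c | c E; E → d d | c | D c a | c a

The nullable symbols are {D, E}.
ε ∉ L(G), so no ε-production is kept.
Expand every rule over subsets of its nullable positions: S → d D gives d D | d. E → D c a gives D c a | c a.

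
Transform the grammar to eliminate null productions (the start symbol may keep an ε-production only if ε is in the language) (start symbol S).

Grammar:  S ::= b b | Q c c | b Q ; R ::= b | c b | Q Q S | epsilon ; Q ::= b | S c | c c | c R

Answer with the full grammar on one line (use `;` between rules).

The nullable symbols are {R}.
ε ∉ L(G), so no ε-production is kept.
For each production, add variants omitting each subset of nullable occurrences: Q → c R gives c R | c.

S ::= b b | Q c c | b Q; R ::= b | c b | Q Q S; Q ::= b | S c | c c | c R | c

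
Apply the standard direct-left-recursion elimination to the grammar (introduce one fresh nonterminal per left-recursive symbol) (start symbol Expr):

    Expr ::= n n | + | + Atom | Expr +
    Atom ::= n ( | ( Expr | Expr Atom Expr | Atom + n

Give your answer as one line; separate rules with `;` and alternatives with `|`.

Expr ::= n n Expr1 | + Expr1 | + Atom Expr1; Atom ::= n ( Atom1 | ( Expr Atom1 | Expr Atom Expr Atom1; Expr1 ::= + Expr1 | ε; Atom1 ::= + n Atom1 | ε

Left recursion appears on Expr, Atom.
For Expr: α = {+}, β = {n n, +, + Atom}. Rewrite as Expr → β Expr1 and Expr1 → α Expr1 | ε.
For Atom: α = {+ n}, β = {n (, ( Expr, Expr Atom Expr}. Rewrite as Atom → β Atom1 and Atom1 → α Atom1 | ε.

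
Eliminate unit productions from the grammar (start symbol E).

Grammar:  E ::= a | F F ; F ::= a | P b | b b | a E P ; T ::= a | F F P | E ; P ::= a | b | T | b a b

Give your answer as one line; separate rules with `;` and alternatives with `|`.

E ::= a | F F; F ::= a | P b | b b | a E P; T ::= a | F F | F F P; P ::= a | F F | b | b a b | F F P

Unit pairs: P ⇒* {E, T}; T ⇒* {E}.
For each unit pair (A, B), copy every non-unit production of B to A, then drop all unit productions.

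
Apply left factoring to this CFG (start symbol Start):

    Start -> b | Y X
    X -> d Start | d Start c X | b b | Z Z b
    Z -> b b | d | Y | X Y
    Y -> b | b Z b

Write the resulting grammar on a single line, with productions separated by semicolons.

Start -> b | Y X; X -> b b | Z Z b | d Start X1; Z -> b b | d | Y | X Y; Y -> b Y1; X1 -> ε | c X; Y1 -> ε | Z b

X has alternatives sharing prefix 'd Start': factor to X → d Start X1 with X1 → ε | c X.
Y has alternatives sharing prefix 'b': factor to Y → b Y1 with Y1 → ε | Z b.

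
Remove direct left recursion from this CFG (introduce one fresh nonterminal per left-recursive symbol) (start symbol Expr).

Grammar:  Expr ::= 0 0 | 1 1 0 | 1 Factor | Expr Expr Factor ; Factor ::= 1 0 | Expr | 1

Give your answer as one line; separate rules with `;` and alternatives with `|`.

Expr is directly left-recursive.
For Expr: α = {Expr Factor}, β = {0 0, 1 1 0, 1 Factor}. Rewrite as Expr → β Expr1 and Expr1 → α Expr1 | ε.

Expr ::= 0 0 Expr1 | 1 1 0 Expr1 | 1 Factor Expr1; Factor ::= 1 0 | Expr | 1; Expr1 ::= Expr Factor Expr1 | ε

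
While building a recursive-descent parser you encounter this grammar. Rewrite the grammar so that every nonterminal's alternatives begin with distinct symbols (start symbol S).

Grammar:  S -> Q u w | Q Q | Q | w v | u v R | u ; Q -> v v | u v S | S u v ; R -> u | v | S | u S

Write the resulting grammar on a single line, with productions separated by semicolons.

S -> w v | Q S' | u S''; Q -> v v | u v S | S u v; R -> v | S | u R'; S' -> u w | Q | ε; S'' -> v R | ε; R' -> ε | S

S has alternatives sharing prefix 'Q': factor to S → Q S' with S' → u w | Q | ε.
S has alternatives sharing prefix 'u': factor to S → u S'' with S'' → v R | ε.
R has alternatives sharing prefix 'u': factor to R → u R' with R' → ε | S.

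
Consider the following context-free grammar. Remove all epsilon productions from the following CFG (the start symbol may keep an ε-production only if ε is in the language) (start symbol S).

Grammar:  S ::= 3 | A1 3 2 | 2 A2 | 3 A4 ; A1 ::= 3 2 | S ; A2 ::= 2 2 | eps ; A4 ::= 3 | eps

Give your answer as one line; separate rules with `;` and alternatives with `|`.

Nullable set = {A2, A4}.
ε ∉ L(G), so no ε-production is kept.
For each production, add variants omitting each subset of nullable occurrences: S → 2 A2 gives 2 A2 | 2.

S ::= 3 | A1 3 2 | 2 A2 | 2 | 3 A4; A1 ::= 3 2 | S; A2 ::= 2 2; A4 ::= 3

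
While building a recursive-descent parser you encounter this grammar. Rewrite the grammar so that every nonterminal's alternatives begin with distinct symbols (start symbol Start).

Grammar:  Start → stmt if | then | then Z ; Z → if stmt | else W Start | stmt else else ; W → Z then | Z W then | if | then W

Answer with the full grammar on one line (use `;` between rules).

Start has alternatives sharing prefix 'then': factor to Start → then Start1 with Start1 → ε | Z.
W has alternatives sharing prefix 'Z': factor to W → Z W1 with W1 → then | W then.

Start → stmt if | then Start1; Z → if stmt | else W Start | stmt else else; W → if | then W | Z W1; Start1 → eps | Z; W1 → then | W then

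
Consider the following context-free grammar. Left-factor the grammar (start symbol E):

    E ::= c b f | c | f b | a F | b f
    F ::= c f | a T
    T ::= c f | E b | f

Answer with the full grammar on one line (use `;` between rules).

E ::= f b | a F | b f | c E'; F ::= c f | a T; T ::= c f | E b | f; E' ::= b f | ε

E has alternatives sharing prefix 'c': factor to E → c E' with E' → b f | ε.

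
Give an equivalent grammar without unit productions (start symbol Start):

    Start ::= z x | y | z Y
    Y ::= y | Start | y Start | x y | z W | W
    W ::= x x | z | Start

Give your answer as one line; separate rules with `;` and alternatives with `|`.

Unit pairs: W ⇒* {Start}; Y ⇒* {Start, W}.
Replace each nonterminal's rules with the union of the non-unit rules of every nonterminal it unit-derives.

Start ::= z x | y | z Y; Y ::= z x | y | z Y | x x | z | y Start | x y | z W; W ::= z x | y | z Y | x x | z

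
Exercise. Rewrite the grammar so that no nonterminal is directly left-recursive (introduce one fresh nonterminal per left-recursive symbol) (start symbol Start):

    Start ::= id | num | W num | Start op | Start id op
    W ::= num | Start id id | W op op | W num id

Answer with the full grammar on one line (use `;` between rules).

Start ::= id Start1 | num Start1 | W num Start1; W ::= num W1 | Start id id W1; Start1 ::= op Start1 | id op Start1 | epsilon; W1 ::= op op W1 | num id W1 | epsilon

Directly left-recursive nonterminals: Start, W.
For Start: α = {op, id op}, β = {id, num, W num}. Rewrite as Start → β Start1 and Start1 → α Start1 | ε.
For W: α = {op op, num id}, β = {num, Start id id}. Rewrite as W → β W1 and W1 → α W1 | ε.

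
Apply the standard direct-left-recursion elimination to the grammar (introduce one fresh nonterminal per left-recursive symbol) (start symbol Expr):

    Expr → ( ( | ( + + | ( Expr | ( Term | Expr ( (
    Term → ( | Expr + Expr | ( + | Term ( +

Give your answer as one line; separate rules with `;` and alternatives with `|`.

Left recursion appears on Expr, Term.
For Expr: α = {( (}, β = {( (, ( + +, ( Expr, ( Term}. Rewrite as Expr → β Expr1 and Expr1 → α Expr1 | ε.
For Term: α = {( +}, β = {(, Expr + Expr, ( +}. Rewrite as Term → β Term1 and Term1 → α Term1 | ε.

Expr → ( ( Expr1 | ( + + Expr1 | ( Expr Expr1 | ( Term Expr1; Term → ( Term1 | Expr + Expr Term1 | ( + Term1; Expr1 → ( ( Expr1 | eps; Term1 → ( + Term1 | eps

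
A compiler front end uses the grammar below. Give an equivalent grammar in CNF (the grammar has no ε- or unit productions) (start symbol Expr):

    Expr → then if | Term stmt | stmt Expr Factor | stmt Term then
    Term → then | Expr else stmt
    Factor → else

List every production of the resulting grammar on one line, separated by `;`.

Introduce a nonterminal for each terminal appearing in a rule of length ≥ 2: X1 → then, X2 → if, X3 → stmt, X4 → else.
Binarize each right-hand side of length ≥ 3 by chaining fresh nonterminals (Y1, Y2, …): affected rules were Expr → X3 Expr Factor; Expr → X3 Term X1; Term → Expr X4 X3.

Expr → X1 X2 | Term X3 | X3 Y1 | X3 Y2; Term → then | Expr Y3; Factor → else; X1 → then; X2 → if; X3 → stmt; X4 → else; Y1 → Expr Factor; Y2 → Term X1; Y3 → X4 X3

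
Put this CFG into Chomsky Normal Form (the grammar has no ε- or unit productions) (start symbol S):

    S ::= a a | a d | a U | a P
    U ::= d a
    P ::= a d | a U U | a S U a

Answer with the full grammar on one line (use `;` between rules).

S ::= X1 X1 | X1 X2 | X1 U | X1 P; U ::= X2 X1; P ::= X1 X2 | X1 Y1 | X1 Y2; X1 ::= a; X2 ::= d; Y1 ::= U U; Y2 ::= S Y3; Y3 ::= U X1

Introduce a nonterminal for each terminal appearing in a rule of length ≥ 2: X1 → a, X2 → d.
Binarize each right-hand side of length ≥ 3 by chaining fresh nonterminals (Y1, Y2, …): affected rules were P → X1 U U; P → X1 S U X1.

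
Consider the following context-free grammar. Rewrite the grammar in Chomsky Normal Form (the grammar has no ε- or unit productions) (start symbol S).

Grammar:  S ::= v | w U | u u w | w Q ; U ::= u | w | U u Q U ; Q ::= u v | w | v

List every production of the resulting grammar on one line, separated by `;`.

S ::= v | X1 U | X2 Y1 | X1 Q; U ::= u | w | U Y2; Q ::= X2 X3 | w | v; X1 ::= w; X2 ::= u; X3 ::= v; Y1 ::= X2 X1; Y2 ::= X2 Y3; Y3 ::= Q U

Introduce a nonterminal for each terminal appearing in a rule of length ≥ 2: X1 → w, X2 → u, X3 → v.
Binarize each right-hand side of length ≥ 3 by chaining fresh nonterminals (Y1, Y2, …): affected rules were S → X2 X2 X1; U → U X2 Q U.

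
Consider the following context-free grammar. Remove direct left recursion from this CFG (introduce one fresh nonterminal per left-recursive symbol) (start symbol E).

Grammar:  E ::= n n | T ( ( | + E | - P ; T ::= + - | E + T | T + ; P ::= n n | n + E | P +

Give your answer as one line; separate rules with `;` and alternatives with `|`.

E ::= n n | T ( ( | + E | - P; T ::= + - T' | E + T T'; P ::= n n P' | n + E P'; T' ::= + T' | ε; P' ::= + P' | ε

Left recursion appears on T, P.
For T: α = {+}, β = {+ -, E + T}. Rewrite as T → β T' and T' → α T' | ε.
For P: α = {+}, β = {n n, n + E}. Rewrite as P → β P' and P' → α P' | ε.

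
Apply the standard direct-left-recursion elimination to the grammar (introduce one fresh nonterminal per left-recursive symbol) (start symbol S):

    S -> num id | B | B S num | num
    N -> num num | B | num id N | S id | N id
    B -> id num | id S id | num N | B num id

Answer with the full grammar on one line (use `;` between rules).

S -> num id | B | B S num | num; N -> num num N' | B N' | num id N N' | S id N'; B -> id num B' | id S id B' | num N B'; N' -> id N' | epsilon; B' -> num id B' | epsilon

Left recursion appears on N, B.
For N: α = {id}, β = {num num, B, num id N, S id}. Rewrite as N → β N' and N' → α N' | ε.
For B: α = {num id}, β = {id num, id S id, num N}. Rewrite as B → β B' and B' → α B' | ε.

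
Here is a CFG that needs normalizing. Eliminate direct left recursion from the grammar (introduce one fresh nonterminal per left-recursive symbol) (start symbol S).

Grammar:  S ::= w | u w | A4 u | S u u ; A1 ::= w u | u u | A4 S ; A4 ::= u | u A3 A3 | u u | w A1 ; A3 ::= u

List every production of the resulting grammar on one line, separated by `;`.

Directly left-recursive nonterminal: S.
For S: α = {u u}, β = {w, u w, A4 u}. Rewrite as S → β S' and S' → α S' | ε.

S ::= w S' | u w S' | A4 u S'; A1 ::= w u | u u | A4 S; A4 ::= u | u A3 A3 | u u | w A1; A3 ::= u; S' ::= u u S' | ε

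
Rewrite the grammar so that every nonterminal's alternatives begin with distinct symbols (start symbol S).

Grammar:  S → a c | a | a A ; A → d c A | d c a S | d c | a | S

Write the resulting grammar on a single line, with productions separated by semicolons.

S has alternatives sharing prefix 'a': factor to S → a S' with S' → c | ε | A.
A has alternatives sharing prefix 'd c': factor to A → d c A' with A' → A | a S | ε.

S → a S'; A → a | S | d c A'; S' → c | epsilon | A; A' → A | a S | epsilon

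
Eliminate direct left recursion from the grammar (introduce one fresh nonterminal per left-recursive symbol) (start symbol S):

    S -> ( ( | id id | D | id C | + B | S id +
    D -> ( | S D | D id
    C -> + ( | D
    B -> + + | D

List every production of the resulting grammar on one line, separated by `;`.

Directly left-recursive nonterminals: S, D.
For S: α = {id +}, β = {( (, id id, D, id C, + B}. Rewrite as S → β S' and S' → α S' | ε.
For D: α = {id}, β = {(, S D}. Rewrite as D → β D' and D' → α D' | ε.

S -> ( ( S' | id id S' | D S' | id C S' | + B S'; D -> ( D' | S D D'; C -> + ( | D; B -> + + | D; S' -> id + S' | eps; D' -> id D' | eps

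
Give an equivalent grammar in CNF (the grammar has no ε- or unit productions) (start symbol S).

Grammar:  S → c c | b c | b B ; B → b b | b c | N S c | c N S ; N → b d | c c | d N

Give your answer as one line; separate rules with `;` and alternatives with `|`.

S → X1 X1 | X2 X1 | X2 B; B → X2 X2 | X2 X1 | N Y1 | X1 Y2; N → X2 X3 | X1 X1 | X3 N; X1 → c; X2 → b; X3 → d; Y1 → S X1; Y2 → N S

Introduce a nonterminal for each terminal appearing in a rule of length ≥ 2: X1 → c, X2 → b, X3 → d.
Binarize each right-hand side of length ≥ 3 by chaining fresh nonterminals (Y1, Y2, …): affected rules were B → N S X1; B → X1 N S.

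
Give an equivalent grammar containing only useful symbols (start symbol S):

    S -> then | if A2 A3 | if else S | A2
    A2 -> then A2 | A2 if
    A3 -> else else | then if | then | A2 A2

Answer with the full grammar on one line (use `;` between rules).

Generating nonterminals: {A3, S}.
Reachable from S after that: {S}.
Removed useless symbols: {A2, A3} and every production mentioning them.

S -> then | if else S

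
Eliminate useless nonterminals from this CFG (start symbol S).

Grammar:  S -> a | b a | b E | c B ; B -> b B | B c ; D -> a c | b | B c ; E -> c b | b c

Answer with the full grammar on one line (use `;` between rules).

Generating nonterminals: {D, E, S}.
Reachable from S after that: {E, S}.
Removed useless symbols: {B, D} and every production mentioning them.

S -> a | b a | b E; E -> c b | b c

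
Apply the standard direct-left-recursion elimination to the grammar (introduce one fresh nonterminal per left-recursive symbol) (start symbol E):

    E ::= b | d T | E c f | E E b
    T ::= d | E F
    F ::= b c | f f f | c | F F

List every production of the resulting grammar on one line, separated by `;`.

E ::= b E' | d T E'; T ::= d | E F; F ::= b c F' | f f f F' | c F'; E' ::= c f E' | E b E' | epsilon; F' ::= F F' | epsilon

Directly left-recursive nonterminals: E, F.
For E: α = {c f, E b}, β = {b, d T}. Rewrite as E → β E' and E' → α E' | ε.
For F: α = {F}, β = {b c, f f f, c}. Rewrite as F → β F' and F' → α F' | ε.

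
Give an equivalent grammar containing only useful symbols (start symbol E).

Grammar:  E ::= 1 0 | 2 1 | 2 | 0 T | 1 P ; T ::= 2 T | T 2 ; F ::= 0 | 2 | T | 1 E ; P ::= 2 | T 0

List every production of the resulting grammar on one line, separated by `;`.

Generating nonterminals: {E, F, P}.
Reachable from E after that: {E, P}.
Removed useless symbols: {F, T} and every production mentioning them.

E ::= 1 0 | 2 1 | 2 | 1 P; P ::= 2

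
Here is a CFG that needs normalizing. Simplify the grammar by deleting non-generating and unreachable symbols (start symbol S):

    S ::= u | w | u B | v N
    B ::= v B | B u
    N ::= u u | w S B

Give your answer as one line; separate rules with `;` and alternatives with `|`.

S ::= u | w | v N; N ::= u u

Generating nonterminals: {N, S}.
Reachable from S after that: {N, S}.
Removed useless symbols: {B} and every production mentioning them.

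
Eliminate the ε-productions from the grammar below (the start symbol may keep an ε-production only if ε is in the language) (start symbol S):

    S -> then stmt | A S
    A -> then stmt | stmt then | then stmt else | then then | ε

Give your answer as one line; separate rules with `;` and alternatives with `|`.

S -> then stmt | A S; A -> then stmt | stmt then | then stmt else | then then

Nullable nonterminals: {A}.
ε ∉ L(G), so no ε-production is kept.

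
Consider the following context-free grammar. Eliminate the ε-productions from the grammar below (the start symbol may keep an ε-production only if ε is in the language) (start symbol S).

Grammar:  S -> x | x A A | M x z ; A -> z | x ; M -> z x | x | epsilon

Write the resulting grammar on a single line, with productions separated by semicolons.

Nullable set = {M}.
ε ∉ L(G), so no ε-production is kept.
For each production, add variants omitting each subset of nullable occurrences: S → M x z gives M x z | x z.

S -> x | x A A | M x z | x z; A -> z | x; M -> z x | x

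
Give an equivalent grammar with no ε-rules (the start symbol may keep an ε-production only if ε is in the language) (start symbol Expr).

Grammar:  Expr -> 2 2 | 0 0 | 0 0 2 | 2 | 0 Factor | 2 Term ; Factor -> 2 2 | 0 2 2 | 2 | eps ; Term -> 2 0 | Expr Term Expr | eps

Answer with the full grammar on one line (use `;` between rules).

The nullable symbols are {Factor, Term}.
ε ∉ L(G), so no ε-production is kept.
For each production, add variants omitting each subset of nullable occurrences: Expr → 0 Factor gives 0 Factor | 0. Term → Expr Term Expr gives Expr Term Expr | Expr Expr.

Expr -> 2 2 | 0 0 | 0 0 2 | 2 | 0 Factor | 0 | 2 Term; Factor -> 2 2 | 0 2 2 | 2; Term -> 2 0 | Expr Term Expr | Expr Expr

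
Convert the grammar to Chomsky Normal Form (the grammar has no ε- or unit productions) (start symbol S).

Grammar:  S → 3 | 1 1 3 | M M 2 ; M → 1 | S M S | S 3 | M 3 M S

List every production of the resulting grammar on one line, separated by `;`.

Introduce a nonterminal for each terminal appearing in a rule of length ≥ 2: X1 → 1, X2 → 3, X3 → 2.
Binarize each right-hand side of length ≥ 3 by chaining fresh nonterminals (Y1, Y2, …): affected rules were S → X1 X1 X2; S → M M X3; M → S M S; M → M X2 M S.

S → 3 | X1 Y1 | M Y2; M → 1 | S Y3 | S X2 | M Y4; X1 → 1; X2 → 3; X3 → 2; Y1 → X1 X2; Y2 → M X3; Y3 → M S; Y4 → X2 Y5; Y5 → M S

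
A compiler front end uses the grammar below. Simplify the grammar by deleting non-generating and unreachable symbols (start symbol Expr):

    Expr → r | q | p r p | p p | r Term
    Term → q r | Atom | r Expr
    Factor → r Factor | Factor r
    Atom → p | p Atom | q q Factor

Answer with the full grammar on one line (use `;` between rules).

Expr → r | q | p r p | p p | r Term; Term → q r | Atom | r Expr; Atom → p | p Atom

Generating nonterminals: {Atom, Expr, Term}.
Reachable from Expr after that: {Atom, Expr, Term}.
Removed useless symbols: {Factor} and every production mentioning them.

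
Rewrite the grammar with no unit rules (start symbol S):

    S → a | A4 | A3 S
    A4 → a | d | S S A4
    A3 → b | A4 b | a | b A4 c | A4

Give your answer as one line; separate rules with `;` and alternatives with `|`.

Unit pairs: A3 ⇒* {A4}; S ⇒* {A4}.
For each unit pair (A, B), copy every non-unit production of B to A, then drop all unit productions.

S → a | d | S S A4 | A3 S; A4 → a | d | S S A4; A3 → a | d | S S A4 | b | A4 b | b A4 c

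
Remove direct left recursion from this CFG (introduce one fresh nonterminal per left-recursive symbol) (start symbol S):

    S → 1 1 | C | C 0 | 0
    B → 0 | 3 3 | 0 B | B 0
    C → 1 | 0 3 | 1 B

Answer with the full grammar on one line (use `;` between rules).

S → 1 1 | C | C 0 | 0; B → 0 B' | 3 3 B' | 0 B B'; C → 1 | 0 3 | 1 B; B' → 0 B' | ε

Left recursion appears on B.
For B: α = {0}, β = {0, 3 3, 0 B}. Rewrite as B → β B' and B' → α B' | ε.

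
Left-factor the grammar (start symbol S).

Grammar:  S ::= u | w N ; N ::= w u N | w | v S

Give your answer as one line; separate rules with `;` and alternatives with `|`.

N has alternatives sharing prefix 'w': factor to N → w N' with N' → u N | ε.

S ::= u | w N; N ::= v S | w N'; N' ::= u N | ε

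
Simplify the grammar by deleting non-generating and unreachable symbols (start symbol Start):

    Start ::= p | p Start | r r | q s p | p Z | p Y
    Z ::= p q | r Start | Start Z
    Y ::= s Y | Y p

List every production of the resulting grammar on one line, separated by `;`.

Generating nonterminals: {Start, Z}.
Reachable from Start after that: {Start, Z}.
Removed useless symbols: {Y} and every production mentioning them.

Start ::= p | p Start | r r | q s p | p Z; Z ::= p q | r Start | Start Z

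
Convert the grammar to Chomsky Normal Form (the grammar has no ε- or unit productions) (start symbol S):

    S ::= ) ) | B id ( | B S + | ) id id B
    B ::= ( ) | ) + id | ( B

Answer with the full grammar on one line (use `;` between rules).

S ::= X1 X1 | B Y1 | B Y2 | X1 Y3; B ::= X3 X1 | X1 Y5 | X3 B; X1 ::= ); X2 ::= id; X3 ::= (; X4 ::= +; Y1 ::= X2 X3; Y2 ::= S X4; Y3 ::= X2 Y4; Y4 ::= X2 B; Y5 ::= X4 X2

Introduce a nonterminal for each terminal appearing in a rule of length ≥ 2: X1 → ), X2 → id, X3 → (, X4 → +.
Binarize each right-hand side of length ≥ 3 by chaining fresh nonterminals (Y1, Y2, …): affected rules were S → B X2 X3; S → B S X4; S → X1 X2 X2 B; B → X1 X4 X2.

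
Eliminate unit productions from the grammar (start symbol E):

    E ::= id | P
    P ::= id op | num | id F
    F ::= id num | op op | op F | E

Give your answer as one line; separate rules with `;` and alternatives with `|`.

E ::= id | id op | num | id F; P ::= id op | num | id F; F ::= id | id num | op op | op F | id op | num | id F

Unit pairs: E ⇒* {P}; F ⇒* {E, P}.
For every A with A ⇒* B via unit rules, add B's non-unit alternatives to A; then delete every rule of the form X → Y.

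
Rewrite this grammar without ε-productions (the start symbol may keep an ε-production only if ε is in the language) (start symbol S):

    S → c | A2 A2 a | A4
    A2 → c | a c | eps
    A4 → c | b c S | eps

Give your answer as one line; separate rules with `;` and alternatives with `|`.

The nullable symbols are {A2, A4, S}.
ε ∈ L(G) since S is nullable, so keep S → ε.
For each production, add variants omitting each subset of nullable occurrences: S → A2 A2 a gives A2 A2 a | A2 a | a. A4 → b c S gives b c S | b c.

S → c | A2 A2 a | A2 a | a | A4 | ε; A2 → c | a c; A4 → c | b c S | b c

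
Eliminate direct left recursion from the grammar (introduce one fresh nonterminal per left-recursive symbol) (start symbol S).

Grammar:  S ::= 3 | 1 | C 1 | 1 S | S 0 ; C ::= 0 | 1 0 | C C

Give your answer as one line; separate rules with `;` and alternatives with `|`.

Left recursion appears on S, C.
For S: α = {0}, β = {3, 1, C 1, 1 S}. Rewrite as S → β S' and S' → α S' | ε.
For C: α = {C}, β = {0, 1 0}. Rewrite as C → β C' and C' → α C' | ε.

S ::= 3 S' | 1 S' | C 1 S' | 1 S S'; C ::= 0 C' | 1 0 C'; S' ::= 0 S' | ε; C' ::= C C' | ε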